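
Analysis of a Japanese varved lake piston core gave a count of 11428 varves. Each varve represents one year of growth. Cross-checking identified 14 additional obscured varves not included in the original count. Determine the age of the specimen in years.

After corrections the count is 11428 + 14 = 11442 varves.
With a one-to-one varve periodicity this is 11442 years.

11442 years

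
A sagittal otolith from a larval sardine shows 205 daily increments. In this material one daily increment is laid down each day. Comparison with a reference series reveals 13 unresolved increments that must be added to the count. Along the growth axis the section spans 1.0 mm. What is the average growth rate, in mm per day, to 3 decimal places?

Adjusted count: 205 + 13 = 218 daily increments.
Mean rate = 1.0 mm / 218 days ≈ 0.005 mm per day.

0.005 mm per day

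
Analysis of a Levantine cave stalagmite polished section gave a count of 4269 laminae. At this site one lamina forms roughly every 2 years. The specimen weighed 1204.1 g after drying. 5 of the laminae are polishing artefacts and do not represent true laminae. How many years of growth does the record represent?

Adjusted count: 4269 − 5 = 4264 laminae.
4264 laminae at 2 years each span 4264 × 2 = 8528 years.

8528 yr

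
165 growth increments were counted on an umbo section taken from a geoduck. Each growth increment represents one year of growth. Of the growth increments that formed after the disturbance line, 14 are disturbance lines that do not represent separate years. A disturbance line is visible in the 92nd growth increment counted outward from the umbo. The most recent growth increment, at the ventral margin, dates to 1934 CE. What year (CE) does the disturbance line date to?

1875 CE

165 − 92 = 73 growth increments lie beyond the disturbance line toward the ventral margin.
Removing the 14 false growth increments leaves 73 − 14 = 59 true growth increments beyond the disturbance line.
The growth increment at the ventral margin is 1934 CE, so the disturbance line dates to 1934 − 59 = 1875 CE.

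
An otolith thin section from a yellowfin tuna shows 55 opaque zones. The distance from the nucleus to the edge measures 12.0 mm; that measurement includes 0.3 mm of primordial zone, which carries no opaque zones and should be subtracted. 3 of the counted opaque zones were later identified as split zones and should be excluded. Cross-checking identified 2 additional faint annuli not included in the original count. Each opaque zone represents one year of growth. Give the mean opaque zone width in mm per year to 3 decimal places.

Adjusted count: 55 − 3 + 2 = 54 opaque zones.
The growth record spans 12.0 − 0.3 = 11.7 mm.
11.7 mm over 54 years gives 11.7 / 54 ≈ 0.217 mm per year.

0.217 mm per year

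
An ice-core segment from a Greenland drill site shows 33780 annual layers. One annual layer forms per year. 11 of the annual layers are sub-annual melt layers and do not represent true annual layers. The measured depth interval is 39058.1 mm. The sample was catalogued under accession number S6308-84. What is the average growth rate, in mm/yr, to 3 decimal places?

1.157 mm/yr

True annual layer count = 33780 − 11 = 33769.
Extension rate ≈ 39058.1 / 33769 = 1.157 mm/yr.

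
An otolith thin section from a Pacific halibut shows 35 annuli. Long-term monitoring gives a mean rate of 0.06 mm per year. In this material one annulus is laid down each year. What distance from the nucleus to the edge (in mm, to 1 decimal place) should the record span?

2.1 mm

The record spans 35 years at 0.06 mm per year.
Predicted length = 0.06 mm/year × 35 years = 2.1 mm.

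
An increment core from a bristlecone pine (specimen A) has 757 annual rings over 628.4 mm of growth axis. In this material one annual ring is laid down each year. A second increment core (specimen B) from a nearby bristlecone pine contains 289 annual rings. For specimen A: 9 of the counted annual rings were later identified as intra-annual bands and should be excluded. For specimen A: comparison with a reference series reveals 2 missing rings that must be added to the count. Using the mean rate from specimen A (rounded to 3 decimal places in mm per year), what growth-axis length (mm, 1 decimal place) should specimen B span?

Specimen A: adjusted count: 757 − 9 + 2 = 750 annual rings.
A: Mean rate = 628.4 mm / 750 years ≈ 0.838 mm/year.
B's length ≈ 0.838 × 289 = 242.2 mm.

242.2 mm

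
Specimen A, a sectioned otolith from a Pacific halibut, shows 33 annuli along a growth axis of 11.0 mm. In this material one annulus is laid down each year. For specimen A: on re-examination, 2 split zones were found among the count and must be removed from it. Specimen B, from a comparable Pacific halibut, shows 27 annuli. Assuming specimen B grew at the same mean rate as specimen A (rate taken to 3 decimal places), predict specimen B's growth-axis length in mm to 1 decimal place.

Specimen A: correcting the raw count gives 33 − 2 = 31 true annuli.
A: Extension rate ≈ 11.0 / 31 = 0.355 mm per year.
For B, 0.355 mm/year × 27 years = 9.6 mm.

9.6 mm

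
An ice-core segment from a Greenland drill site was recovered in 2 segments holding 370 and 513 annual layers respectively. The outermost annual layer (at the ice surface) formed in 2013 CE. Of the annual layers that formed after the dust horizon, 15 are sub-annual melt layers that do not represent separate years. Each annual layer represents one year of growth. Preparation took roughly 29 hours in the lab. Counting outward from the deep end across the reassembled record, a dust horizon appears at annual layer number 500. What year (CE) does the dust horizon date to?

1645 CE

Total annual layers = 370 + 513 = 883.
883 − 500 = 383 annual layers lie beyond the dust horizon toward the ice surface.
Removing the 15 false annual layers leaves 383 − 15 = 368 true annual layers beyond the dust horizon.
The annual layer at the ice surface is 2013 CE, so the dust horizon dates to 2013 − 368 = 1645 CE.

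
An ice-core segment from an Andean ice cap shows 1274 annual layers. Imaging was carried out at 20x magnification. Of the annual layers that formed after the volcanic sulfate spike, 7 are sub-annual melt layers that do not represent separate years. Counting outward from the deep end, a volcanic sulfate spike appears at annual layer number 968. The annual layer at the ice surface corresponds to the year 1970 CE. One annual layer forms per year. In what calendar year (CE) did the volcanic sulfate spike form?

Between annual layer 968 and the ice surface there are 1274 − 968 = 306 annual layers.
306 − 7 false = 299 true annual layers after the volcanic sulfate spike.
1970 − 299 = 1671 CE.

1671 CE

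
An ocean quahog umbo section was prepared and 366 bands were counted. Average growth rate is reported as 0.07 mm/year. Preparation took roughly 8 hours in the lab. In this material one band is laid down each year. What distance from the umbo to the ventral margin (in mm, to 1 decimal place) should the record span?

25.6 mm

366 years of growth are recorded.
366 years at 0.07 mm/year gives 0.07 × 366 = 25.6 mm.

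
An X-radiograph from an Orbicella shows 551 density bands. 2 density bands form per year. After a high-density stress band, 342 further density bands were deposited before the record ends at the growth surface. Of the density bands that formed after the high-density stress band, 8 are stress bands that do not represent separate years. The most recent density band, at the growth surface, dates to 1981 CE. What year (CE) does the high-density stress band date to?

1814 CE

There are 342 density bands younger than the high-density stress band.
Excluding 8 false density bands: 342 − 8 = 334.
Dividing by 2 density bands per year: 334 / 2 = 167 years.
Counting back 167 years from 1981 CE places the high-density stress band in 1981 − 167 = 1814 CE.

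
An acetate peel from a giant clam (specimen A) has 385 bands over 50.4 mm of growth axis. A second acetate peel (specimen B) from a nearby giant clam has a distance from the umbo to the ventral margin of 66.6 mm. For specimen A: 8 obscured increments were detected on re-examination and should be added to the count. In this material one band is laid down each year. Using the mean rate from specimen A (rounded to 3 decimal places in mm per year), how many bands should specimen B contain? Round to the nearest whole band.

520 bands

Specimen A: adjusted count: 385 + 8 = 393 bands.
A: 50.4 mm over 393 years gives 50.4 / 393 ≈ 0.128 mm per year.
For B, 66.6 / 0.128 = 520.31 years ≈ 520 bands.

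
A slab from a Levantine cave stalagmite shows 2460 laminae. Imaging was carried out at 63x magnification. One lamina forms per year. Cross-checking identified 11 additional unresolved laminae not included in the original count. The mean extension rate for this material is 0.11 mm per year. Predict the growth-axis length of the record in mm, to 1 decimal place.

True lamina count = 2460 + 11 = 2471.
Length ≈ 0.11 × 2471 = 271.8 mm.

271.8 mm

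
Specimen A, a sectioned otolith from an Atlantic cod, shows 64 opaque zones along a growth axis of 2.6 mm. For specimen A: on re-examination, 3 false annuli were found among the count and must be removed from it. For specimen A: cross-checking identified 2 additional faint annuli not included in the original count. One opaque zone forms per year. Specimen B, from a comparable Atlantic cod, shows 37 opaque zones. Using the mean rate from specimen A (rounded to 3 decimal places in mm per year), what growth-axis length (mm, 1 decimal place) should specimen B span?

Specimen A: correcting the raw count gives 64 − 3 + 2 = 63 true opaque zones.
A: Extension rate ≈ 2.6 / 63 = 0.041 mm per year.
For B, 0.041 mm/year × 37 years = 1.5 mm.

1.5 mm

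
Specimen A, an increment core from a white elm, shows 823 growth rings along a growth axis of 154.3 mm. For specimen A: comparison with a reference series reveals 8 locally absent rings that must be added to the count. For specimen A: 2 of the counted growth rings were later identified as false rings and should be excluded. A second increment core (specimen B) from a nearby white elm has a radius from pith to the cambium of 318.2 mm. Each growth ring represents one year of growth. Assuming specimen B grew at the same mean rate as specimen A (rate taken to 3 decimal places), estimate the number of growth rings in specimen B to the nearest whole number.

Specimen A: true growth ring count = 823 − 2 + 8 = 829.
A: 154.3 mm over 829 years gives 154.3 / 829 ≈ 0.186 mm per year.
Specimen B: 318.2 mm / 0.186 mm per year = 1710.75 years ≈ 1711 growth rings.

1711 growth rings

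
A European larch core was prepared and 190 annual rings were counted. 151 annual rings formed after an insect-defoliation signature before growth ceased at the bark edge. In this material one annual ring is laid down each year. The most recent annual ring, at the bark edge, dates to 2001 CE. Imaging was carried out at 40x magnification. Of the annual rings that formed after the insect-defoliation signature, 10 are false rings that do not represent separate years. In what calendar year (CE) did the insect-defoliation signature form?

151 annual rings formed after the insect-defoliation signature.
Excluding 10 false annual rings: 151 − 10 = 141.
The annual ring at the bark edge is 2001 CE, so the insect-defoliation signature dates to 2001 − 141 = 1860 CE.

1860 CE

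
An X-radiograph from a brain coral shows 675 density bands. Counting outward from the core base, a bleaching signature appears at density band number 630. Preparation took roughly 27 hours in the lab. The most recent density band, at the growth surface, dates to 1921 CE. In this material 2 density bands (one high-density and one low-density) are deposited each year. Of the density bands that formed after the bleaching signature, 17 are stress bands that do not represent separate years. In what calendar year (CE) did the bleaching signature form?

Between density band 630 and the growth surface there are 675 − 630 = 45 density bands.
Excluding 17 false density bands: 45 − 17 = 28.
28 density bands at 2 per year is 28 / 2 = 14 years.
1921 − 14 = 1907 CE.

1907 CE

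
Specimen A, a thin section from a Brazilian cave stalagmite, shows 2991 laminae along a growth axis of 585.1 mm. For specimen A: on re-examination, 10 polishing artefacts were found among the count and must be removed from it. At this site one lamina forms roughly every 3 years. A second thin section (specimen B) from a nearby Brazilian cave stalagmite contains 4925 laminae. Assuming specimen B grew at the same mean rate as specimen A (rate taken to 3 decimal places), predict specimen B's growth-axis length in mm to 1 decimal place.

960.4 mm

Specimen A: correcting the raw count gives 2991 − 10 = 2981 true laminae.
Specimen A: 2981 laminae at 3 years each span 2981 × 3 = 8943 years.
A: Extension rate ≈ 585.1 / 8943 = 0.065 mm/yr.
Specimen B: multiplying by 3 years per lamina: 4925 × 3 = 14775 years. Length of B = 0.065 × 14775 = 960.4 mm.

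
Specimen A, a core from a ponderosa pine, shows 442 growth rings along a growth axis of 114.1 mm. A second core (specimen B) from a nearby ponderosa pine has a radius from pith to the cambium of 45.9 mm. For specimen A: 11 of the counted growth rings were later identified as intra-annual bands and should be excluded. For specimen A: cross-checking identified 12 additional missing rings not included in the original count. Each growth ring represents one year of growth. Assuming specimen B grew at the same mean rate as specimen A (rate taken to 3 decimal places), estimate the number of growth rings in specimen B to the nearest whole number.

Specimen A: correcting the raw count gives 442 − 11 + 12 = 443 true growth rings.
A: 114.1 mm over 443 years gives 114.1 / 443 ≈ 0.258 mm/year.
For B, 45.9 / 0.258 = 177.91 years ≈ 178 growth rings.

178 growth rings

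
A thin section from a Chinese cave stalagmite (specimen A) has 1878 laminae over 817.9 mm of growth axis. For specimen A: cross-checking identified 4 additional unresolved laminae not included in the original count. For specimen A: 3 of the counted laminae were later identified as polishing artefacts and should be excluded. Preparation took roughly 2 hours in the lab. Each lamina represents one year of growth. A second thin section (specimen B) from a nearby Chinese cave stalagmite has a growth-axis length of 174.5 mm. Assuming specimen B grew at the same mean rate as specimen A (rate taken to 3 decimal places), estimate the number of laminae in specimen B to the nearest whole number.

401 laminae

Specimen A: adjusted count: 1878 − 3 + 4 = 1879 laminae.
A: Extension rate ≈ 817.9 / 1879 = 0.435 mm/year.
For B, 174.5 / 0.435 = 401.15 years ≈ 401 laminae.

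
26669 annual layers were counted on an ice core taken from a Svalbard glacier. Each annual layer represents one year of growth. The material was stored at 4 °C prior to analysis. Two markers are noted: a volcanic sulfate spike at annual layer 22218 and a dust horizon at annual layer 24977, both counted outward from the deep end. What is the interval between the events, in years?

Separation: 24977 − 22218 = 2759 annual layers.
One annual layer per year makes the interval 2759 years.

2759 yr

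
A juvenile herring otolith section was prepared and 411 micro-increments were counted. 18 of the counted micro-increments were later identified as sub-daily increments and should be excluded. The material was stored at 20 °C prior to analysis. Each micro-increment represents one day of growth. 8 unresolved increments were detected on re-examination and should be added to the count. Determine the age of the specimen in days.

Correcting the raw count gives 411 − 18 + 8 = 401 true micro-increments.
At one micro-increment per day, that is 401 days.

401 days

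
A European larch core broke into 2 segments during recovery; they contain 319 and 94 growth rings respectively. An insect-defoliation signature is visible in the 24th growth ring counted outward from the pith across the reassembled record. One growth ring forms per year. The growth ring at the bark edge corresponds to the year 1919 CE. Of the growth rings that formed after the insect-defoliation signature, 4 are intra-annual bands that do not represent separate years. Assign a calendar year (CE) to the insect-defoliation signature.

1534 CE

Total growth rings = 319 + 94 = 413.
The insect-defoliation signature sits at growth ring 24 from the pith, so 413 − 24 = 389 growth rings formed after it.
Removing the 4 false growth rings leaves 389 − 4 = 385 true growth rings beyond the insect-defoliation signature.
1919 − 385 = 1534 CE.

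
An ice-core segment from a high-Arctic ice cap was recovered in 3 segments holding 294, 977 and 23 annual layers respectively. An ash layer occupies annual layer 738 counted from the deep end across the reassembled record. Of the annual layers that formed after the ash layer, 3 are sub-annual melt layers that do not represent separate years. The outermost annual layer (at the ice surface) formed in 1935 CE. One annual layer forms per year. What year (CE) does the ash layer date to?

1382 CE

Total annual layers = 294 + 977 + 23 = 1294.
The ash layer sits at annual layer 738 from the deep end, so 1294 − 738 = 556 annual layers formed after it.
Removing the 3 false annual layers leaves 556 − 3 = 553 true annual layers beyond the ash layer.
The annual layer at the ice surface is 1935 CE, so the ash layer dates to 1935 − 553 = 1382 CE.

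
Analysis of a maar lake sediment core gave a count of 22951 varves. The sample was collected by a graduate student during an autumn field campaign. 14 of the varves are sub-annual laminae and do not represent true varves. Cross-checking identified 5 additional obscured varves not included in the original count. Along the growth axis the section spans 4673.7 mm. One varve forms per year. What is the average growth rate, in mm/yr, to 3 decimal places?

Correcting the raw count gives 22951 − 14 + 5 = 22942 true varves.
4673.7 mm over 22942 years gives 4673.7 / 22942 ≈ 0.204 mm/yr.

0.204 mm/yr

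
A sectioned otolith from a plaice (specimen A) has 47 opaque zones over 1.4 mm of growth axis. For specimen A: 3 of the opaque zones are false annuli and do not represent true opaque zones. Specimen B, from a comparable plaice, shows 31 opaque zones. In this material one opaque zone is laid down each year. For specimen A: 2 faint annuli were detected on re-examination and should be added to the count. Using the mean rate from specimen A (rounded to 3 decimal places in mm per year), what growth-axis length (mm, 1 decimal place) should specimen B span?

Specimen A: adjusted count: 47 − 3 + 2 = 46 opaque zones.
A: Mean rate = 1.4 mm / 46 years ≈ 0.030 mm/yr.
Length of B = 0.030 × 31 = 0.9 mm.

0.9 mm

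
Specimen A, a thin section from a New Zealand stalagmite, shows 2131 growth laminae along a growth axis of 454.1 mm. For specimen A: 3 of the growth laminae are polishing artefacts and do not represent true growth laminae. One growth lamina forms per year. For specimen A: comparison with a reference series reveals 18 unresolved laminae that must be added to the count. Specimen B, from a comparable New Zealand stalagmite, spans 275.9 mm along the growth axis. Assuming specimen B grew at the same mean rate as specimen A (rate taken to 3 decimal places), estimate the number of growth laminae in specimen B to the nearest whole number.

Specimen A: correcting the raw count gives 2131 − 3 + 18 = 2146 true growth laminae.
A: Extension rate ≈ 454.1 / 2146 = 0.212 mm per year.
For B, 275.9 / 0.212 = 1301.42 years ≈ 1301 growth laminae.

1301 growth laminae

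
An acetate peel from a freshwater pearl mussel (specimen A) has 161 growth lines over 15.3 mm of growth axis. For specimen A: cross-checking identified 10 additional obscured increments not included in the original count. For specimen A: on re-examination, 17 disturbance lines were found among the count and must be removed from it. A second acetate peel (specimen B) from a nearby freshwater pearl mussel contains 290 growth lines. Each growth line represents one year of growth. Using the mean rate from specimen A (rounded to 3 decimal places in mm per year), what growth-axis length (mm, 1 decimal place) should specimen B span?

Specimen A: adjusted count: 161 − 17 + 10 = 154 growth lines.
A: 15.3 mm over 154 years gives 15.3 / 154 ≈ 0.099 mm/yr.
B's length ≈ 0.099 × 290 = 28.7 mm.

28.7 mm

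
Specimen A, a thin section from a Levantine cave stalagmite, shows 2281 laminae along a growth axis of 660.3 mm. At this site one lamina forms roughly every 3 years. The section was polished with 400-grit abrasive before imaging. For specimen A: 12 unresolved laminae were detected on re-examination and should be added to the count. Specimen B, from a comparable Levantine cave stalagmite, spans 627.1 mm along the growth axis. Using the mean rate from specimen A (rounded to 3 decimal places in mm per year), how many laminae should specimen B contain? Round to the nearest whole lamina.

2177 laminae

Specimen A: correcting the raw count gives 2281 + 12 = 2293 true laminae.
Specimen A: 2293 laminae at 3 years each span 2293 × 3 = 6879 years.
A: Mean rate = 660.3 mm / 6879 years ≈ 0.096 mm per year.
B spans 627.1 / 0.096 = 6532.29 years; at 3 years per lamina that is 6532.29 / 3 ≈ 2177 laminae.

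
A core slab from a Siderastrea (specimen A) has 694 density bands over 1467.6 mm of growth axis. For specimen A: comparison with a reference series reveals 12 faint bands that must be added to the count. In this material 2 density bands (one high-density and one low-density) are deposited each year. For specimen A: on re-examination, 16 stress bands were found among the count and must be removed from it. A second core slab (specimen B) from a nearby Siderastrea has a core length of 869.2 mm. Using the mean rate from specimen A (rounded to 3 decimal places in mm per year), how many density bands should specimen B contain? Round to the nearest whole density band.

409 density bands

Specimen A: adjusted count: 694 − 16 + 12 = 690 density bands.
Specimen A: dividing by 2 density bands per year: 690 / 2 = 345 years.
A: Extension rate ≈ 1467.6 / 345 = 4.254 mm per year.
For B, 869.2 / 4.254 = 204.33 years; at 2 density bands per year that is 204.33 × 2 ≈ 409 density bands.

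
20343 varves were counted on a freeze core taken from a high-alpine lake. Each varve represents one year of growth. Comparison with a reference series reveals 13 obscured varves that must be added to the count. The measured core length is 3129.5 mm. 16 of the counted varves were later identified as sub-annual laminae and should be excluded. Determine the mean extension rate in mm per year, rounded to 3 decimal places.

Correcting the raw count gives 20343 − 16 + 13 = 20340 true varves.
3129.5 mm over 20340 years gives 3129.5 / 20340 ≈ 0.154 mm per year.

0.154 mm per year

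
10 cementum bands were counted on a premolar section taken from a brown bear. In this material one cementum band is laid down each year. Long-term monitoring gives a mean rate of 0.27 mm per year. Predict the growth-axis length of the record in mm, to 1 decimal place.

10 years of growth are recorded.
Predicted length = 0.27 mm/year × 10 years = 2.7 mm.

2.7 mm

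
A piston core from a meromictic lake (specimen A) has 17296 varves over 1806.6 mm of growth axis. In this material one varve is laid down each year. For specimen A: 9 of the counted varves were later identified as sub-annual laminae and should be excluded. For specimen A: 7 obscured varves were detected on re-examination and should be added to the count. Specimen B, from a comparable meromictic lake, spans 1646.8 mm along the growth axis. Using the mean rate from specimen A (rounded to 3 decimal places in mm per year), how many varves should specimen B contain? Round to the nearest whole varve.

Specimen A: adjusted count: 17296 − 9 + 7 = 17294 varves.
A: Mean rate = 1806.6 mm / 17294 years ≈ 0.104 mm per year.
B spans 1646.8 / 0.104 = 15834.62 years ≈ 15835 varves.

15835 varves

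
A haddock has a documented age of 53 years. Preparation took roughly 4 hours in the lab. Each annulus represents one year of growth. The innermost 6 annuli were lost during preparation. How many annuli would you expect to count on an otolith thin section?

Expected annuli over 53 years: 53.
53 − 6 missed = 47 annuli expected in the prepared section.

47 annuli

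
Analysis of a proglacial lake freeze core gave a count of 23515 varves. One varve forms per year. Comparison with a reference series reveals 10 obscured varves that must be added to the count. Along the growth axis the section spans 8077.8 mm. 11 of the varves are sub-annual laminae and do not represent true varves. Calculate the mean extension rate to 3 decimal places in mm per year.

0.344 mm per year

Correcting the raw count gives 23515 − 11 + 10 = 23514 true varves.
Mean rate = 8077.8 mm / 23514 years ≈ 0.344 mm per year.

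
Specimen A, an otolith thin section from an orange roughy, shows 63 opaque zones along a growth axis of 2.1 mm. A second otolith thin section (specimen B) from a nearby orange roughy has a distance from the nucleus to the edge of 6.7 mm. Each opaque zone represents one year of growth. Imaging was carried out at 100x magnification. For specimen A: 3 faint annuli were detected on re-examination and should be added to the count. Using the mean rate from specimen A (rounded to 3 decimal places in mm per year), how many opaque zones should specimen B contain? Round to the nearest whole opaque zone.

Specimen A: true opaque zone count = 63 + 3 = 66.
A: Mean rate = 2.1 mm / 66 years ≈ 0.032 mm/yr.
Specimen B: 6.7 mm / 0.032 mm per year = 209.38 years ≈ 209 opaque zones.

209 opaque zones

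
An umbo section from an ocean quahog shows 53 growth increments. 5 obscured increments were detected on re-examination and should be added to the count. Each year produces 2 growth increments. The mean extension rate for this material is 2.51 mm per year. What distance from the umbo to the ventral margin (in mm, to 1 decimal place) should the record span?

72.8 mm

Correcting the raw count gives 53 + 5 = 58 true growth increments.
58 growth increments at 2 per year is 58 / 2 = 29 years.
29 years at 2.51 mm/year gives 2.51 × 29 = 72.8 mm.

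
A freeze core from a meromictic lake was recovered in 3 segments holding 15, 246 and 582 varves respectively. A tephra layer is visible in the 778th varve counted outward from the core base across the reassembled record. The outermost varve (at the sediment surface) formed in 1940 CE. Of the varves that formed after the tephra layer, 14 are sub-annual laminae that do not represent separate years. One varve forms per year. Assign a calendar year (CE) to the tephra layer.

1889 CE

Total varves = 15 + 246 + 582 = 843.
843 − 778 = 65 varves lie beyond the tephra layer toward the sediment surface.
Removing the 14 false varves leaves 65 − 14 = 51 true varves beyond the tephra layer.
1940 − 51 = 1889 CE.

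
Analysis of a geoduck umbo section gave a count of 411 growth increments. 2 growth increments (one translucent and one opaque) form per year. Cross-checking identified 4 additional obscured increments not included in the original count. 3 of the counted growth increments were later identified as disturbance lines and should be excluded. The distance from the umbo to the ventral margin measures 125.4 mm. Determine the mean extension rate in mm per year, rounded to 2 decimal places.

0.61 mm per year

Adjusted count: 411 − 3 + 4 = 412 growth increments.
412 growth increments at 2 per year is 412 / 2 = 206 years.
Extension rate ≈ 125.4 / 206 = 0.61 mm per year.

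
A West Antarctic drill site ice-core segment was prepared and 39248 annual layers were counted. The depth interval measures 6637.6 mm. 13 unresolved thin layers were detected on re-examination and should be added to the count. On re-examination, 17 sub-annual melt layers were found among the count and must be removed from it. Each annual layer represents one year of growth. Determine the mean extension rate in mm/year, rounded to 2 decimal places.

0.17 mm/year

Correcting the raw count gives 39248 − 17 + 13 = 39244 true annual layers.
Extension rate ≈ 6637.6 / 39244 = 0.17 mm/year.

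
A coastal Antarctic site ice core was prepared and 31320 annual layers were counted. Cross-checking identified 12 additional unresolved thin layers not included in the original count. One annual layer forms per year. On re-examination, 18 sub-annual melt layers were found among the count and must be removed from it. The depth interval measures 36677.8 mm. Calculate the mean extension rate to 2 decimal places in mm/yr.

Adjusted count: 31320 − 18 + 12 = 31314 annual layers.
Extension rate ≈ 36677.8 / 31314 = 1.17 mm/yr.

1.17 mm/yr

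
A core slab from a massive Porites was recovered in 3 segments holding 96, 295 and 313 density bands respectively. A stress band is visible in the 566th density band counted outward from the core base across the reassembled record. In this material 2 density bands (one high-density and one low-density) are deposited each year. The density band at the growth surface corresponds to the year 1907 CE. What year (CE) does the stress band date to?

1838 CE

Total density bands = 96 + 295 + 313 = 704.
The stress band sits at density band 566 from the core base, so 704 − 566 = 138 density bands formed after it.
Dividing by 2 density bands per year: 138 / 2 = 69 years.
Counting back 69 years from 1907 CE places the stress band in 1907 − 69 = 1838 CE.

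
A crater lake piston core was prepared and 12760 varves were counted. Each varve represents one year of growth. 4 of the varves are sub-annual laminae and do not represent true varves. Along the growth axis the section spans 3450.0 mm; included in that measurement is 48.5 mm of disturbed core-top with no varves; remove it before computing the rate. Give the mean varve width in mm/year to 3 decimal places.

Correcting the raw count gives 12760 − 4 = 12756 true varves.
Net length = 3450.0 − 48.5 = 3401.5 mm.
Mean rate = 3401.5 mm / 12756 years ≈ 0.267 mm/year.

0.267 mm/year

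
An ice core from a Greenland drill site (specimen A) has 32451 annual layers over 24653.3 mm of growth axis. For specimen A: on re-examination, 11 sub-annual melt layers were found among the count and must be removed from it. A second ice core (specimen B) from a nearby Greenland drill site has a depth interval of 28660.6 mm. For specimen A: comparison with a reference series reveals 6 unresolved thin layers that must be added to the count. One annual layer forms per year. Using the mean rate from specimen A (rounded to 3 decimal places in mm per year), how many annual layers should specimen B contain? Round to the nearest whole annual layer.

Specimen A: true annual layer count = 32451 − 11 + 6 = 32446.
A: Mean rate = 24653.3 mm / 32446 years ≈ 0.760 mm/yr.
Specimen B: 28660.6 mm / 0.760 mm per year = 37711.32 years ≈ 37711 annual layers.

37711 annual layers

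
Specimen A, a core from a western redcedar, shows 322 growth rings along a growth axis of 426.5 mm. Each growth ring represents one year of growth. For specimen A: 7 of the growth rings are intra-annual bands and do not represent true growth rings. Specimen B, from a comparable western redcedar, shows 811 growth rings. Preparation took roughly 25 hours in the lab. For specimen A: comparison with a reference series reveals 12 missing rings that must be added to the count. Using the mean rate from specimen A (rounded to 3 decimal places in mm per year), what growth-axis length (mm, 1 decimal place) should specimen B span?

Specimen A: adjusted count: 322 − 7 + 12 = 327 growth rings.
A: Mean rate = 426.5 mm / 327 years ≈ 1.304 mm per year.
For B, 1.304 mm/year × 811 years = 1057.5 mm.

1057.5 mm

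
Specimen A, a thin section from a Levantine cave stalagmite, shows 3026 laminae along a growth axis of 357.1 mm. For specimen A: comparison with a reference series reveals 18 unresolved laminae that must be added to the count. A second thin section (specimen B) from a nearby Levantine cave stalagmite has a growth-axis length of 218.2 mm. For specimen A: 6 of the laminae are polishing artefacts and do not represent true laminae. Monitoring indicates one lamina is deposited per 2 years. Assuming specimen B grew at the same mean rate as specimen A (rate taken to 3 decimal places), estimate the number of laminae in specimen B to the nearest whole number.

1849 laminae

Specimen A: adjusted count: 3026 − 6 + 18 = 3038 laminae.
Specimen A: at 2 years per lamina, 3038 × 2 = 6076 years.
A: Mean rate = 357.1 mm / 6076 years ≈ 0.059 mm per year.
B spans 218.2 / 0.059 = 3698.31 years; at 2 years per lamina that is 3698.31 / 2 ≈ 1849 laminae.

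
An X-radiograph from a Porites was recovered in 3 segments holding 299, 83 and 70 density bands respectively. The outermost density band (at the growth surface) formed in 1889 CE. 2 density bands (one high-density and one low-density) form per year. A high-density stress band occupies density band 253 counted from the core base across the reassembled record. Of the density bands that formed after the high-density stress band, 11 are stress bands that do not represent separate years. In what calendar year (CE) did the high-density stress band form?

Total density bands = 299 + 83 + 70 = 452.
Between density band 253 and the growth surface there are 452 − 253 = 199 density bands.
199 − 11 false = 188 true density bands after the high-density stress band.
188 density bands at 2 per year is 188 / 2 = 94 years.
Counting back 94 years from 1889 CE places the high-density stress band in 1889 − 94 = 1795 CE.

1795 CE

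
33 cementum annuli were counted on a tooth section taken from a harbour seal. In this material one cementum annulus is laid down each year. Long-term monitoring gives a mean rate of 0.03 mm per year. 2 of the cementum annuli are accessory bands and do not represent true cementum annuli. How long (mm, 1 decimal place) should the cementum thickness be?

After corrections the count is 33 − 2 = 31 cementum annuli.
31 years at 0.03 mm/year gives 0.03 × 31 = 0.9 mm.

0.9 mm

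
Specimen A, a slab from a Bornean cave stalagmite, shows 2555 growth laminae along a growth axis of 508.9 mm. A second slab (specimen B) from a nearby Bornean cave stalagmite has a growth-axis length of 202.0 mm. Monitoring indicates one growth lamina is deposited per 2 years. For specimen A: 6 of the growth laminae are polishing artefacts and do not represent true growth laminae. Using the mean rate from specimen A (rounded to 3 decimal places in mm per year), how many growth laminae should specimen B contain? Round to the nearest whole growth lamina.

1010 growth laminae

Specimen A: after corrections the count is 2555 − 6 = 2549 growth laminae.
Specimen A: at 2 years per growth lamina, 2549 × 2 = 5098 years.
A: 508.9 mm over 5098 years gives 508.9 / 5098 ≈ 0.100 mm/year.
For B, 202.0 / 0.100 = 2020.00 years; at 2 years per growth lamina that is 2020.00 / 2 ≈ 1010 growth laminae.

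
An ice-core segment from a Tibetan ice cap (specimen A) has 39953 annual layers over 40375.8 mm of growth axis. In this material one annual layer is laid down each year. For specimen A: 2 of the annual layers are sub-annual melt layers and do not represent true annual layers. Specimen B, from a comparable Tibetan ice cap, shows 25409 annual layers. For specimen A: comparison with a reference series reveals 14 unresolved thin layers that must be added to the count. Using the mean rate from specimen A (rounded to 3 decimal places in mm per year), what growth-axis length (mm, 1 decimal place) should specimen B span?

25663.1 mm

Specimen A: true annual layer count = 39953 − 2 + 14 = 39965.
A: Extension rate ≈ 40375.8 / 39965 = 1.010 mm/yr.
For B, 1.010 mm/year × 25409 years = 25663.1 mm.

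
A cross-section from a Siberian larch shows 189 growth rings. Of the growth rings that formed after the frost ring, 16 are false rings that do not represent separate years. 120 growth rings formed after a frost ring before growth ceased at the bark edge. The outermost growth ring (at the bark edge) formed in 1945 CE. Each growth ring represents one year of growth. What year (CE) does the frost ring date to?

1841 CE

120 growth rings post-date the frost ring.
Removing the 16 false growth rings leaves 120 − 16 = 104 true growth rings beyond the frost ring.
The growth ring at the bark edge is 1945 CE, so the frost ring dates to 1945 − 104 = 1841 CE.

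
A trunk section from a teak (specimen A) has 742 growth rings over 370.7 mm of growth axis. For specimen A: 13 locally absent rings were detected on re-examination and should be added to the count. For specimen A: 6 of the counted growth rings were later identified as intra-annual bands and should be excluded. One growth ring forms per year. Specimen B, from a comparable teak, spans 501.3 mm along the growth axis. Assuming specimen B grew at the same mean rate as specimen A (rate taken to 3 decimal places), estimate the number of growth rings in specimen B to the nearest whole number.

1013 growth rings

Specimen A: adjusted count: 742 − 6 + 13 = 749 growth rings.
A: 370.7 mm over 749 years gives 370.7 / 749 ≈ 0.495 mm/year.
B spans 501.3 / 0.495 = 1012.73 years ≈ 1013 growth rings.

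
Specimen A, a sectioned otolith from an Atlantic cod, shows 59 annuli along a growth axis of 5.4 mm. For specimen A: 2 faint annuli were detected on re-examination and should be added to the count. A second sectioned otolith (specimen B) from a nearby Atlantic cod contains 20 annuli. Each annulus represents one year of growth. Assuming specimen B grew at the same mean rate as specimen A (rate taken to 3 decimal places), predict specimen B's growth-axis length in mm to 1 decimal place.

Specimen A: correcting the raw count gives 59 + 2 = 61 true annuli.
A: Extension rate ≈ 5.4 / 61 = 0.089 mm/yr.
For B, 0.089 mm/year × 20 years = 1.8 mm.

1.8 mm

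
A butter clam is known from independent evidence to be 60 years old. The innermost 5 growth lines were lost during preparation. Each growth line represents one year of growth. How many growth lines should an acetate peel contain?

Expected growth lines over 60 years: 60.
60 − 5 missed = 55 growth lines expected in the prepared section.

55 growth lines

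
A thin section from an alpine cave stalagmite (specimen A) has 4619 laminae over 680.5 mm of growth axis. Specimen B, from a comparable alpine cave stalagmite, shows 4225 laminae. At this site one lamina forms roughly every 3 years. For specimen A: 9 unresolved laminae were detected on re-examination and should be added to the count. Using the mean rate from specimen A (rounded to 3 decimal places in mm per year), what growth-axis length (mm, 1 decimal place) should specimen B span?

Specimen A: adjusted count: 4619 + 9 = 4628 laminae.
Specimen A: 4628 laminae at 3 years each span 4628 × 3 = 13884 years.
A: Mean rate = 680.5 mm / 13884 years ≈ 0.049 mm/year.
Specimen B: at 3 years per lamina, 4225 × 3 = 12675 years. Length of B = 0.049 × 12675 = 621.1 mm.

621.1 mm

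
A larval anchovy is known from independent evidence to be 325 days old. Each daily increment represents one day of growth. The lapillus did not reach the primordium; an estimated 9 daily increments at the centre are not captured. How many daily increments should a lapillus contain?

316 daily increments

At one daily increment per day, 325 days correspond to 325 daily increments.
325 − 9 missed = 316 daily increments expected in the prepared section.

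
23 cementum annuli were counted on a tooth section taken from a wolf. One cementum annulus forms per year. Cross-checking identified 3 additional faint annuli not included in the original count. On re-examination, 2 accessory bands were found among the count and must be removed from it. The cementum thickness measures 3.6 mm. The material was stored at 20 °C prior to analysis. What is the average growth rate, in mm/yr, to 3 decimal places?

0.150 mm/yr

After corrections the count is 23 − 2 + 3 = 24 cementum annuli.
Mean rate = 3.6 mm / 24 years ≈ 0.150 mm/yr.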